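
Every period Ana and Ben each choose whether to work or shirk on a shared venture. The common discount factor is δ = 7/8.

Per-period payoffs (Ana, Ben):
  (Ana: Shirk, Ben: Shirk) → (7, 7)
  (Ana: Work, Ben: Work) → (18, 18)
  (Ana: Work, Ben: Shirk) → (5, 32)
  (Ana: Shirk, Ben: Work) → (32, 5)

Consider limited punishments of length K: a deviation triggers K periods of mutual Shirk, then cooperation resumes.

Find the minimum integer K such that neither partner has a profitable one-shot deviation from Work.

2

No profitable deviation requires (18−7)(δ+…+δ^K) ≥ 32−18, i.e. δ+…+δ^K ≥ 14/11 ≈ 1.2727.
With δ = 7/8, the partial sums are K=1: 0.8750, K=2: 1.6406.
K = 2 is the first length at which the sum reaches 1.2727.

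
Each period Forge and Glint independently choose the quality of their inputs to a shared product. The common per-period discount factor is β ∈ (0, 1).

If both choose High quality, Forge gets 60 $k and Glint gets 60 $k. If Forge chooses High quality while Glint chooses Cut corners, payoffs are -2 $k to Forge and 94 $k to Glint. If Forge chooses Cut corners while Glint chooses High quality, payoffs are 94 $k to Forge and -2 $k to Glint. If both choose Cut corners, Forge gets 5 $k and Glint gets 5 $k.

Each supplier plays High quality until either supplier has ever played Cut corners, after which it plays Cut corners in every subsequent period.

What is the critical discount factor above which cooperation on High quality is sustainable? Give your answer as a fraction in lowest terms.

34/89

One-period gain from deviating is 94 − 60 = 34. The loss is 60 − 5 = 55 in every subsequent period, with present value 55·β/(1−β).
Deviation is unprofitable when 55·β/(1−β) ≥ 34, i.e. β/(1−β) ≥ 34/55.
Equivalently β ≥ 34/(34+55) = 34/89.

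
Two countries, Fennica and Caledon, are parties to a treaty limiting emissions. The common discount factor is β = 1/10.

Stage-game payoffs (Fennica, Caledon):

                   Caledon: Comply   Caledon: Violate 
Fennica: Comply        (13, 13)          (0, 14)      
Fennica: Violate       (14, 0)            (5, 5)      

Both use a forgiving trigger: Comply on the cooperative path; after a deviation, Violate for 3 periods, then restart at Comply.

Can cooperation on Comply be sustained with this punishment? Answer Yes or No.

No

A one-shot deviation gives 14 now, then 5 for 3 periods, then back to 13.
Gain from deviating: (14−13) today; loss: (13−5) in each of the next 3 periods.
No-deviation condition: (13−5)(β+…+β^3) ≥ 14−13, i.e. β+…+β^3 ≥ 1/8.
At β = 1/10: β+…+β^3 = 0.1110 < 0.1250.
So cooperation is not sustainable.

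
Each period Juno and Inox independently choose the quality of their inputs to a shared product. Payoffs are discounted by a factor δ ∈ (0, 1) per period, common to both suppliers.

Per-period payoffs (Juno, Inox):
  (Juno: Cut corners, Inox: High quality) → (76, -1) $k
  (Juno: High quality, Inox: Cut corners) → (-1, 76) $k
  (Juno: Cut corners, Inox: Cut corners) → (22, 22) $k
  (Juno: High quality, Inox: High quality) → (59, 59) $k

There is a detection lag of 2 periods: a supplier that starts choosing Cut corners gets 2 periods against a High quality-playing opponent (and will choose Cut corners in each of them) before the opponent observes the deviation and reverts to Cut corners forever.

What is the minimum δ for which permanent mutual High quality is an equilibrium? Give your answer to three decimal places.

0.561

The best deviation is to choose Cut corners for all 2 undetected periods, earning 76 each, then 22 forever once detected.
Deviation value: 76(1−δ^2)/(1−δ) + 22δ^2/(1−δ); cooperation value: 59/(1−δ).
IC: 59 ≥ 76(1−δ^2) + 22δ^2 = 76 − 54δ^2.
So δ^2 ≥ 17/54, giving δ ≥ (17/54)^(1/2) ≈ 0.561.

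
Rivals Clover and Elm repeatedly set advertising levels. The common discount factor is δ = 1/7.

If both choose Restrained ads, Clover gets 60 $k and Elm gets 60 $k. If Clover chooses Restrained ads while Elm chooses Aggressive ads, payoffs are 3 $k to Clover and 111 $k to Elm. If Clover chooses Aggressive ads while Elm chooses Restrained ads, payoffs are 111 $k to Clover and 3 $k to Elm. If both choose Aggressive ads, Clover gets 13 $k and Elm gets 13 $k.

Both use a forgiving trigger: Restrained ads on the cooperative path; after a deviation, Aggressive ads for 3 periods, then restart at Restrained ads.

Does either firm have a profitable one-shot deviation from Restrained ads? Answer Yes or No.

Yes

IC: δ+…+δ^3 ≥ (111−60)/(60−13) = 51/47.
At δ = 1/7: partial sum = 0.1662 < 1.0851. Cooperation not sustainable.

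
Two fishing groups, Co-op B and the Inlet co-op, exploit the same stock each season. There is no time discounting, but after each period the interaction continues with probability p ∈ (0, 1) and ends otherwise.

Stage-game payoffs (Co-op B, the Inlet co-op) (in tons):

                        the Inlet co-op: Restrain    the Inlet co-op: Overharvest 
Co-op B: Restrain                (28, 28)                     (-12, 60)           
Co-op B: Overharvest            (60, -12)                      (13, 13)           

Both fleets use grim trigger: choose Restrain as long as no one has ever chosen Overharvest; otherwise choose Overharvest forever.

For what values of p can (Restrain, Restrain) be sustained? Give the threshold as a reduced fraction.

Expected cooperation value is 28 + p·28 + p²·28 + … = 28/(1−p); deviation gives 60 + p·13/(1−p).
28 ≥ 60(1−p) + 13p ⇒ 47p ≥ 32 ⇒ p ≥ 32/47.

32/47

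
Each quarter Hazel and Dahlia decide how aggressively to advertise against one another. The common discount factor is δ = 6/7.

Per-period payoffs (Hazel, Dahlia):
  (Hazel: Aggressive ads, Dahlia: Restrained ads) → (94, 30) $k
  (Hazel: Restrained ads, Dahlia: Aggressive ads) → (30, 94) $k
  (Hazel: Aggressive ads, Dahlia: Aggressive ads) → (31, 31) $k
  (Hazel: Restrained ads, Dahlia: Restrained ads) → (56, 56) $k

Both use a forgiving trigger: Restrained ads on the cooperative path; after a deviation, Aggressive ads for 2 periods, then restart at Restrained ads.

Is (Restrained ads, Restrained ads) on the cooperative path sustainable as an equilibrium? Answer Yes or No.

Comparing payoff streams over the 3 periods until play realigns: cooperate → 56(1+δ+…+δ^2); deviate → 94 + 31(δ+…+δ^2).
Cooperation is sustained iff (56−31)(δ+…+δ^2) ≥ 94−56.
δ+…+δ^2 = 6/7·(1−(6/7)^2)/(1−6/7) = 1.5918, and (94−56)/(56−31) = 1.5200.
1.5918 ≥ 1.5200, so cooperation is sustainable.

Yes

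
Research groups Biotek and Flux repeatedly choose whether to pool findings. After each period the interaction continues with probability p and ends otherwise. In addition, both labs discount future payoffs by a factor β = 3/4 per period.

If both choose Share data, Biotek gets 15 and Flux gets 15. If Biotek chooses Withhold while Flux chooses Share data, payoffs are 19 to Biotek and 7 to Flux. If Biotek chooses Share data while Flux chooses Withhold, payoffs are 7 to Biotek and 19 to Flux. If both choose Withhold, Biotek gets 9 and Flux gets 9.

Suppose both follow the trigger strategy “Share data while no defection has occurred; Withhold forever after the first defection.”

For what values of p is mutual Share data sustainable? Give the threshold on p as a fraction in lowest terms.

8/15

Expected continuation weight on next period's payoff is β·p = 3/4·p, which plays the role of the discount factor.
Cooperation requires 3/4·p ≥ (19−15)/(19−9) = 2/5, hence p ≥ 8/15.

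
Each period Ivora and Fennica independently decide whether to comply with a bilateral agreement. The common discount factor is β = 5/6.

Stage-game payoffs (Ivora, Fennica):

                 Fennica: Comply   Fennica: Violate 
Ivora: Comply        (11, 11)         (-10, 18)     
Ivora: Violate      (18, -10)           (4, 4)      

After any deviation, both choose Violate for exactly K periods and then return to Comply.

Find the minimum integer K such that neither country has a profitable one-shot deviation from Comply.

IC: β(1−β^K)/(1−β) ≥ (18−11)/(11−4) = 1.
With β = 5/6: need 1 − β^K ≥ 1·(1−5/6)/(5/6), i.e. β^K ≤ 0.8000.
Since (5/6)^1 = 0.8333 and (5/6)^2 = 0.6944, the smallest such K is 2.

2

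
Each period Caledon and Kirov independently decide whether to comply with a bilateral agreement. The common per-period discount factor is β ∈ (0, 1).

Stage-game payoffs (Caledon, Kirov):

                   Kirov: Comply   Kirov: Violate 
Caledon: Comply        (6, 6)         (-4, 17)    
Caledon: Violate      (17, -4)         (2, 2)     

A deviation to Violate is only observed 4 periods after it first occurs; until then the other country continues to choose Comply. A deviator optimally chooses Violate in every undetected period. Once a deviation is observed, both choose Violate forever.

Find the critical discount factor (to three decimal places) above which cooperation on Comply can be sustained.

The best deviation is to choose Violate for all 4 undetected periods, earning 17 each, then 2 forever once detected.
Deviation value: 17(1−β^4)/(1−β) + 2β^4/(1−β); cooperation value: 6/(1−β).
IC: 6 ≥ 17(1−β^4) + 2β^4 = 17 − 15β^4.
So β^4 ≥ 11/15, giving β ≥ (11/15)^(1/4) ≈ 0.925.

0.925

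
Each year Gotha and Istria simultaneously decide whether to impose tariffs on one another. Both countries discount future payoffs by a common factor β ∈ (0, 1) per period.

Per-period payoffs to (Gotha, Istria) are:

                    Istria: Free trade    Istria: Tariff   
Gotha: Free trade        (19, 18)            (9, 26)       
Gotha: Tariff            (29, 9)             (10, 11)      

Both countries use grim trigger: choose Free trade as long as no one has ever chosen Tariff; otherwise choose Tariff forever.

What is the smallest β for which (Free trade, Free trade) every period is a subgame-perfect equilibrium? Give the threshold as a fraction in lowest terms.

For Gotha: deviation gain 29−19 = 10, per-period punishment loss 19−10 = 9. IC gives β ≥ 10/19.
For Istria: gain 8, loss 7 per period, so β ≥ 8/15.
The tighter constraint is Istria's, so cooperation needs β ≥ 8/15.

8/15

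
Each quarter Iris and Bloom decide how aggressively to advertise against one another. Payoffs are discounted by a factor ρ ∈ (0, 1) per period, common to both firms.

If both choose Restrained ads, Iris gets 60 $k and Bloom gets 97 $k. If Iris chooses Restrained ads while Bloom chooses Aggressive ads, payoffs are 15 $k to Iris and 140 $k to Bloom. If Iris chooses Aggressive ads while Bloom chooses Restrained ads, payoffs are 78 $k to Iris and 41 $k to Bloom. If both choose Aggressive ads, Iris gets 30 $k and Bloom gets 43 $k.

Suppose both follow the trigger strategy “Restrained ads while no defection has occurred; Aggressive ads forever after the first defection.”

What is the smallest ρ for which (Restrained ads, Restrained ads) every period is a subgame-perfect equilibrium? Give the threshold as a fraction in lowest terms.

For Iris: deviation gain 78−60 = 18, per-period punishment loss 60−30 = 30. IC gives ρ ≥ 18/48 = 3/8.
For Bloom: gain 43, loss 54 per period, so ρ ≥ 43/97.
The tighter constraint is Bloom's, so cooperation needs ρ ≥ 43/97.

43/97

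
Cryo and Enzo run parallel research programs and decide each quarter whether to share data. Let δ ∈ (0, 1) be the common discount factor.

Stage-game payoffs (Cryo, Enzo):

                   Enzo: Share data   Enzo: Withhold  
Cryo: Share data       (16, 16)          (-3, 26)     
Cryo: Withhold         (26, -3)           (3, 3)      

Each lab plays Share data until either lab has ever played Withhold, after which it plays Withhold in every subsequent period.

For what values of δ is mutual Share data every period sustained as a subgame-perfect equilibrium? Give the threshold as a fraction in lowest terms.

Under grim trigger the critical discount factor is (T−C)/(T−P) with T = 26, C = 16, P = 3.
δ* = (26−16)/(26−3) = 10/23.

10/23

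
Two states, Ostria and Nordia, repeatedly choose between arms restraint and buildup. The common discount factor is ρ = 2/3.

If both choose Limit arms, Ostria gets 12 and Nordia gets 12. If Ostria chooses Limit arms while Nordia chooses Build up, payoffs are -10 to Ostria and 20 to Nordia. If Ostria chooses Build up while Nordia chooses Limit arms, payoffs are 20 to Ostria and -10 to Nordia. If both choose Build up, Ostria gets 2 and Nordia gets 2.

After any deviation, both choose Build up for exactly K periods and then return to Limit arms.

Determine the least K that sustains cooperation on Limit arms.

2

Need Σ_{k=1}^{K} ρ^k ≥ (20−12)/(12−2) = 0.8000 at ρ = 2/3.
At K = 1 the sum is 0.6667 < 0.8000; at K = 2 it is 1.1111 ≥ 0.8000.
So the minimum punishment length is K = 2.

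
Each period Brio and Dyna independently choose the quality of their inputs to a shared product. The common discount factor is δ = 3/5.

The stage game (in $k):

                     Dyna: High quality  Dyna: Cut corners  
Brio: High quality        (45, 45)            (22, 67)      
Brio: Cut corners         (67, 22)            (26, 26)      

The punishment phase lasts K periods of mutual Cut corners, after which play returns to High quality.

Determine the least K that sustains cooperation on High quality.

3

Need Σ_{k=1}^{K} δ^k ≥ (67−45)/(45−26) = 1.1579 at δ = 3/5.
At K = 2 the sum is 0.9600 < 1.1579; at K = 3 it is 1.1760 ≥ 1.1579.
So the minimum punishment length is K = 3.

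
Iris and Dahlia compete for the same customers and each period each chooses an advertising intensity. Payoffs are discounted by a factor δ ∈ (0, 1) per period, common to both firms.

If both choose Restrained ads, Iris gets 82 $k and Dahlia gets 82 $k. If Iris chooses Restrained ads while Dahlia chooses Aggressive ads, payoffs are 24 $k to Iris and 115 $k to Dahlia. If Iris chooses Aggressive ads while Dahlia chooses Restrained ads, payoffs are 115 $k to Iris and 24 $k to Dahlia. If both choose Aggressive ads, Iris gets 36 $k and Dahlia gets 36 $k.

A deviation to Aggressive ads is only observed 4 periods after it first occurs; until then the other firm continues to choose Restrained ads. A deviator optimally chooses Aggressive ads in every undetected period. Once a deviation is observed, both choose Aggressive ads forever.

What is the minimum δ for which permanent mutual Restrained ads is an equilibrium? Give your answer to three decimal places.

Deviating for the 4 undetected periods gains 115−82 = 33 per period over cooperation, then loses 82−36 = 46 per period forever once punishment starts.
Gain: 33(1 + δ + … + δ^3); loss: 46·δ^4/(1−δ).
No profitable deviation ⇔ 33(1−δ^4) ≤ 46·δ^4, i.e. δ^4 ≥ 33/(33+46) = 33/79.
Hence δ ≥ (33/79)^(1/4) ≈ 0.804.

0.804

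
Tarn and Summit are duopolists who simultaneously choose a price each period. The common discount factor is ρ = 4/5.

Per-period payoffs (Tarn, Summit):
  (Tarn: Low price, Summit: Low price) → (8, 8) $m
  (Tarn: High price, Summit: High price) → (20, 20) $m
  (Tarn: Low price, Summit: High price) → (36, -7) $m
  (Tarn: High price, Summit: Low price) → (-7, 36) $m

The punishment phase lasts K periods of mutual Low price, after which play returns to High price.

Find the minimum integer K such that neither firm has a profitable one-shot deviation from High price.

IC: ρ(1−ρ^K)/(1−ρ) ≥ (36−20)/(20−8) = 4/3.
With ρ = 4/5: need 1 − ρ^K ≥ 4/3·(1−4/5)/(4/5), i.e. ρ^K ≤ 0.6667.
Since (4/5)^1 = 0.8000 and (4/5)^2 = 0.6400, the smallest such K is 2.

2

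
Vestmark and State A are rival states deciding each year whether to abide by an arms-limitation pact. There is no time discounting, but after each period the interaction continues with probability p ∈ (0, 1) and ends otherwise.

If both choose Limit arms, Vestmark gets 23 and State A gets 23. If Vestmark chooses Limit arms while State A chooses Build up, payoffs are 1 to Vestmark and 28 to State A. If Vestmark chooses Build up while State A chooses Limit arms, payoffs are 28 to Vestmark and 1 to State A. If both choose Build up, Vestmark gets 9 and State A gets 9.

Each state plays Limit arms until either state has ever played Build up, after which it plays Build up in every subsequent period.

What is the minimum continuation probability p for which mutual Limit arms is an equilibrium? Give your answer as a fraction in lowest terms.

Expected cooperation value is 23 + p·23 + p²·23 + … = 23/(1−p); deviation gives 28 + p·9/(1−p).
23 ≥ 28(1−p) + 9p ⇒ 19p ≥ 5 ⇒ p ≥ 5/19.

5/19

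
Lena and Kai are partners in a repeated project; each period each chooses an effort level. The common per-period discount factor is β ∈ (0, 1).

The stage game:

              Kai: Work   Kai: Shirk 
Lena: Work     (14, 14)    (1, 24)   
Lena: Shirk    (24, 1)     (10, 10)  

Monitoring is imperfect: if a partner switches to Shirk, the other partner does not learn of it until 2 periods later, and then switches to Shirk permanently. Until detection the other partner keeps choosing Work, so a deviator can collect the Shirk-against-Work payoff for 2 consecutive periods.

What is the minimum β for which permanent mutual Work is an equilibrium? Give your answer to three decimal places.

A deviator earns 24 for 2 periods, then 10 forever; cooperating earns 14 forever. Multiplying the IC by (1−β):
14 ≥ 24(1−β^2) + 10β^2, so 14·β^2 ≥ 10 and β^2 ≥ 5/7.
β ≥ (5/7)^(1/2) ≈ 0.845.

0.845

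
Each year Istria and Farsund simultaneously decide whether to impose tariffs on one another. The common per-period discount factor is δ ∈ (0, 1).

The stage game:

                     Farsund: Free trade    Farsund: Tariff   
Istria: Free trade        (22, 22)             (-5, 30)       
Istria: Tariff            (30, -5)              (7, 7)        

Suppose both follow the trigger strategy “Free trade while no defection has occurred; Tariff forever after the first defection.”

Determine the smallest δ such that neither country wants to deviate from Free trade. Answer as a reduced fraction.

8/23

22/(1−δ) ≥ 30 + 7δ/(1−δ)
22 ≥ 30 − 23δ
δ ≥ 8/23.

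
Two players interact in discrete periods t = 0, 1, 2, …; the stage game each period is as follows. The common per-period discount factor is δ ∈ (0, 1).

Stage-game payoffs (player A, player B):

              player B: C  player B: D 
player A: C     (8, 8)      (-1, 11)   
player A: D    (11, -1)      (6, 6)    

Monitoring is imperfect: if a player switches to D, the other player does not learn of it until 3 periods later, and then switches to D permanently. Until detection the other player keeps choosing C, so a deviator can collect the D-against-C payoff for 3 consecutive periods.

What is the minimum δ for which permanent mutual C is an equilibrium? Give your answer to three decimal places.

0.843

Deviating for the 3 undetected periods gains 11−8 = 3 per period over cooperation, then loses 8−6 = 2 per period forever once punishment starts.
Gain: 3(1 + δ + … + δ^2); loss: 2·δ^3/(1−δ).
No profitable deviation ⇔ 3(1−δ^3) ≤ 2·δ^3, i.e. δ^3 ≥ 3/(3+2) = 3/5.
Hence δ ≥ (3/5)^(1/3) ≈ 0.843.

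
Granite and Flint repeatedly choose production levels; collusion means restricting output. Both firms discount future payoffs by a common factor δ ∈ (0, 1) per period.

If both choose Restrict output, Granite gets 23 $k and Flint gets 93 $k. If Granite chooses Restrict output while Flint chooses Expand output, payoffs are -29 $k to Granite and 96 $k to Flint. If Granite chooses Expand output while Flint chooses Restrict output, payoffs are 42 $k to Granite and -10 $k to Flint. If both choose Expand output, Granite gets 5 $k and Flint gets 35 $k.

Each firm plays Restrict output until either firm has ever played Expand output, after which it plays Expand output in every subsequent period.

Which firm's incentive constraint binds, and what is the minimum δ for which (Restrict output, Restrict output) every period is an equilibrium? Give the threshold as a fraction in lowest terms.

Granite; δ ≥ 19/37

For Granite: deviation gain 42−23 = 19, per-period punishment loss 23−5 = 18. IC gives δ ≥ 19/37.
For Flint: gain 3, loss 58 per period, so δ ≥ 3/61.
The tighter constraint is Granite's, so cooperation needs δ ≥ 19/37.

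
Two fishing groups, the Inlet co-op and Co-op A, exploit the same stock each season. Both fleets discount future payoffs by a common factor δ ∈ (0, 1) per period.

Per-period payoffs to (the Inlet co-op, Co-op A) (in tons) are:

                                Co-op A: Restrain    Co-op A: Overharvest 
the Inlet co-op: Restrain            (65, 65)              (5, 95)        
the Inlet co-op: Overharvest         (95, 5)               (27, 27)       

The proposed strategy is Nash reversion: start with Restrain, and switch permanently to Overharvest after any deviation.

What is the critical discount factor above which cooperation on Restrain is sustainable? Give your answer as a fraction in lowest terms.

15/34

Cooperation forever yields 65 each period: 65/(1−δ).
Deviating yields 95 once, then 27 forever: 95 + 27δ/(1−δ).
No profitable deviation requires 65/(1−δ) ≥ 95 + 27δ/(1−δ).
Multiplying by (1−δ): 65 ≥ 95(1−δ) + 27δ = 95 − 68δ.
So 68δ ≥ 30, i.e. δ ≥ 30/68 = 15/34.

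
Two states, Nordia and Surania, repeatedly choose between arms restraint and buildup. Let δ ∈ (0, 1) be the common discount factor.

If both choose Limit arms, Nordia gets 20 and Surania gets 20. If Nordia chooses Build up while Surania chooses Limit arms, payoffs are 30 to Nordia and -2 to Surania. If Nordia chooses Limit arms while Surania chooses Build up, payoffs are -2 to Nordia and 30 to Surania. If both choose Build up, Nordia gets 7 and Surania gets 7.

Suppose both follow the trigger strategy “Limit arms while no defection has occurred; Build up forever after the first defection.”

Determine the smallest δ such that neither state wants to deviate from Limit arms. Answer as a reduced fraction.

Cooperation forever yields 20 each period: 20/(1−δ).
Deviating yields 30 once, then 7 forever: 30 + 7δ/(1−δ).
No profitable deviation requires 20/(1−δ) ≥ 30 + 7δ/(1−δ).
Multiplying by (1−δ): 20 ≥ 30(1−δ) + 7δ = 30 − 23δ.
So 23δ ≥ 10, i.e. δ ≥ 10/23.

10/23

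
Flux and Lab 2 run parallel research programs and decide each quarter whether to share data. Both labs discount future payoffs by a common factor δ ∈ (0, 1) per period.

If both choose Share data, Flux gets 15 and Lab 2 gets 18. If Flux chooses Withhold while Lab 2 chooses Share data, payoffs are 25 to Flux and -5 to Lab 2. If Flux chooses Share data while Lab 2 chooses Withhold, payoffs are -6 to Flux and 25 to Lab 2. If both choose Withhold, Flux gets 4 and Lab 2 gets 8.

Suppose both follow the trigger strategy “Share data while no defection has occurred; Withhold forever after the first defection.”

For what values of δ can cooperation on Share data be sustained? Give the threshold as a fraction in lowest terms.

10/21

Flux's threshold: (25−15)/(25−4) = 10/21.
Lab 2's threshold: (25−18)/(25−8) = 7/17.
10/21 > 7/17, so Flux binds and δ* = 10/21.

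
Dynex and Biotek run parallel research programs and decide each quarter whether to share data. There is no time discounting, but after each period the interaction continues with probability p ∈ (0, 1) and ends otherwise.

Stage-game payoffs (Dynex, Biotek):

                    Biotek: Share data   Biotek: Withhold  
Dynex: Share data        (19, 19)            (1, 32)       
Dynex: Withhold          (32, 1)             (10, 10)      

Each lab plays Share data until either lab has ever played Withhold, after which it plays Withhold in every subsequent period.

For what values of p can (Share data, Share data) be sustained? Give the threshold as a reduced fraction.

13/22

Expected cooperation value is 19 + p·19 + p²·19 + … = 19/(1−p); deviation gives 32 + p·10/(1−p).
19 ≥ 32(1−p) + 10p ⇒ 22p ≥ 13 ⇒ p ≥ 13/22.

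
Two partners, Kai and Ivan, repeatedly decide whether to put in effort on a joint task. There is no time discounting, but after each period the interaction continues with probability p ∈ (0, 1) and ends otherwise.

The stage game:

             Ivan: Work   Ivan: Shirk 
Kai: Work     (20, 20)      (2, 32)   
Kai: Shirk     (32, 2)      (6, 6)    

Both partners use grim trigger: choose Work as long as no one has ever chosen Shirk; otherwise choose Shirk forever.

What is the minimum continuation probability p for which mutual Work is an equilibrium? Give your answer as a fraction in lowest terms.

Expected cooperation value is 20 + p·20 + p²·20 + … = 20/(1−p); deviation gives 32 + p·6/(1−p).
20 ≥ 32(1−p) + 6p ⇒ 26p ≥ 12 ⇒ p ≥ 12/26 = 6/13.

6/13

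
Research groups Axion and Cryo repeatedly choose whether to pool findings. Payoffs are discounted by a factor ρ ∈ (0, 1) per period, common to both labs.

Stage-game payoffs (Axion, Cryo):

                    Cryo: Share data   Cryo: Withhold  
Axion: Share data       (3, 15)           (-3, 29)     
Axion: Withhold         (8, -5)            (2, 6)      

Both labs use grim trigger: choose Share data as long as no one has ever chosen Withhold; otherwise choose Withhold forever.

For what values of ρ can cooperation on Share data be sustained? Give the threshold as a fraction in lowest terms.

Axion's threshold: (8−3)/(8−2) = 5/6.
Cryo's threshold: (29−15)/(29−6) = 14/23.
5/6 > 14/23, so Axion binds and ρ* = 5/6.

5/6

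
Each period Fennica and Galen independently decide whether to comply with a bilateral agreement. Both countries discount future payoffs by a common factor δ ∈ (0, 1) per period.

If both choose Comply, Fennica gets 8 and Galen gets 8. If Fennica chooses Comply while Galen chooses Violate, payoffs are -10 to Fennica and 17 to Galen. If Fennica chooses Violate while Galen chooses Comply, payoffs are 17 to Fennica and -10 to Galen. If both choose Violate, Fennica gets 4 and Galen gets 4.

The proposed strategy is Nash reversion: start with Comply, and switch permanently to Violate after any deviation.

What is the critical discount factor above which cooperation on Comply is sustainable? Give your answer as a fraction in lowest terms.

9/13

Under grim trigger the critical discount factor is (T−C)/(T−P) with T = 17, C = 8, P = 4.
δ* = (17−8)/(17−4) = 9/13.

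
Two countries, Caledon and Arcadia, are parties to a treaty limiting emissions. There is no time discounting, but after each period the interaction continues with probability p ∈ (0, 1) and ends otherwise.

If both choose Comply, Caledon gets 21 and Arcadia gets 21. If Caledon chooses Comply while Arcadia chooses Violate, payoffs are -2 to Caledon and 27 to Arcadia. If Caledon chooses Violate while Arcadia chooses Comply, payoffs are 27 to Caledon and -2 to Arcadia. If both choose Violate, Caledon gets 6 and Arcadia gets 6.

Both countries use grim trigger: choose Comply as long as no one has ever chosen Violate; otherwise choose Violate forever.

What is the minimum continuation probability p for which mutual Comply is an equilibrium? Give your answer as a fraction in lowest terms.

With no time discounting, the continuation probability p plays the role of the discount factor.
Grim-trigger IC: 21/(1−p) ≥ 27 + 6p/(1−p) ⇒ p ≥ (27−21)/(27−6) = 2/7.

2/7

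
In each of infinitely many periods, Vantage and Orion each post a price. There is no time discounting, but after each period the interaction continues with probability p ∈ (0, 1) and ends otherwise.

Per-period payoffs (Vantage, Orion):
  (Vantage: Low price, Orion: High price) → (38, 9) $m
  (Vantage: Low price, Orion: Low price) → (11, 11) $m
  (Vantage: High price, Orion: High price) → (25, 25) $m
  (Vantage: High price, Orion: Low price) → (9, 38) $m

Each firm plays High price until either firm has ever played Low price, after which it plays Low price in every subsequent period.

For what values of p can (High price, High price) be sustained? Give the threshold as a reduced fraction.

Expected cooperation value is 25 + p·25 + p²·25 + … = 25/(1−p); deviation gives 38 + p·11/(1−p).
25 ≥ 38(1−p) + 11p ⇒ 27p ≥ 13 ⇒ p ≥ 13/27.

13/27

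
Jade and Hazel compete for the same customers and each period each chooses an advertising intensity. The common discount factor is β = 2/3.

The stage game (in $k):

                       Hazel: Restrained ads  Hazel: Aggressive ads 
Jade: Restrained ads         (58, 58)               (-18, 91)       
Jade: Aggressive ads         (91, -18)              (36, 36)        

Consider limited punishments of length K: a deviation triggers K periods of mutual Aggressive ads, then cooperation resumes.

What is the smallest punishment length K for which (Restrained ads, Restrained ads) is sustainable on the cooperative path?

4

No profitable deviation requires (58−36)(β+…+β^K) ≥ 91−58, i.e. β+…+β^K ≥ 3/2 ≈ 1.5000.
With β = 2/3, the partial sums are K=1: 0.6667, K=2: 1.1111, K=3: 1.4074, K=4: 1.6049.
K = 4 is the first length at which the sum reaches 1.5000.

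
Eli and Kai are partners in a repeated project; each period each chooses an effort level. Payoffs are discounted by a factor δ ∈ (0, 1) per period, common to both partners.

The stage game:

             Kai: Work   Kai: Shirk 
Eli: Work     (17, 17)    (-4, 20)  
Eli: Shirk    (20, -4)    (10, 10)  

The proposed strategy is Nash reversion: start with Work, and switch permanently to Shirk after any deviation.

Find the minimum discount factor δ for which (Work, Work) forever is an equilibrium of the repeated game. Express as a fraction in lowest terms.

3/10

17/(1−δ) ≥ 20 + 10δ/(1−δ)
17 ≥ 20 − 10δ
δ ≥ 3/10.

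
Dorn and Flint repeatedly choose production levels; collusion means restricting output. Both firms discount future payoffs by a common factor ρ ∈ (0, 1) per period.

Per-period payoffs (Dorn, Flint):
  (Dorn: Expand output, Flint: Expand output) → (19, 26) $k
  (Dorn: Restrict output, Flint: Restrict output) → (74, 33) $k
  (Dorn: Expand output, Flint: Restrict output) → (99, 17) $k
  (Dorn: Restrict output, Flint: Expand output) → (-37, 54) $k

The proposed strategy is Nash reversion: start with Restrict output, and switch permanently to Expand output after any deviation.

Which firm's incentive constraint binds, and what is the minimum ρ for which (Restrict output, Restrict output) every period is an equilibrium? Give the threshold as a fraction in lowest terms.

For Dorn: deviation gain 99−74 = 25, per-period punishment loss 74−19 = 55. IC gives ρ ≥ 25/80 = 5/16.
For Flint: gain 21, loss 7 per period, so ρ ≥ 21/28 = 3/4.
The tighter constraint is Flint's, so cooperation needs ρ ≥ 3/4.

Flint; ρ ≥ 3/4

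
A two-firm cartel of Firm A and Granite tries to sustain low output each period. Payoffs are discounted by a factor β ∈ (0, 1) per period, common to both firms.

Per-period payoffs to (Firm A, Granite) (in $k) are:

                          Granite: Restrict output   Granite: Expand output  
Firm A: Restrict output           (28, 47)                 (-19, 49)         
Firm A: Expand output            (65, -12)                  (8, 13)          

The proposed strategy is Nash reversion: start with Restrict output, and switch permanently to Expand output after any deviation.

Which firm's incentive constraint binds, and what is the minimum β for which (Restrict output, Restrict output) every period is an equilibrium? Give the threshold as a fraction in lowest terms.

Firm A; β ≥ 37/57

Firm A: cooperation gives 28 each period; deviation gives 65 once then 8 forever.
  28/(1−β) ≥ 65 + 8β/(1−β) ⇒ β ≥ 37/57.
Granite: cooperation gives 47 each period; deviation gives 49 once then 13 forever.
  β ≥ 2/36 = 1/18.
Both must hold, so the binding constraint is Firm A's: β ≥ 37/57.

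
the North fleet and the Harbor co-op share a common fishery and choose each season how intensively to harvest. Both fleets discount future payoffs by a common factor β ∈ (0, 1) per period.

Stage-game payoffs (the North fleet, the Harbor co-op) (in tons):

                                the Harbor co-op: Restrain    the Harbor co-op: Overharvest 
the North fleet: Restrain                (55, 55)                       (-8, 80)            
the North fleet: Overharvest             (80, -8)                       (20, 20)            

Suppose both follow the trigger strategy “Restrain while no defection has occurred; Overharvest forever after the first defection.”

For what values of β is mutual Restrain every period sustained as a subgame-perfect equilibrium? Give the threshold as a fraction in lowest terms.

Under grim trigger the critical discount factor is (T−C)/(T−P) with T = 80, C = 55, P = 20.
β* = (80−55)/(80−20) = 25/60 = 5/12.

5/12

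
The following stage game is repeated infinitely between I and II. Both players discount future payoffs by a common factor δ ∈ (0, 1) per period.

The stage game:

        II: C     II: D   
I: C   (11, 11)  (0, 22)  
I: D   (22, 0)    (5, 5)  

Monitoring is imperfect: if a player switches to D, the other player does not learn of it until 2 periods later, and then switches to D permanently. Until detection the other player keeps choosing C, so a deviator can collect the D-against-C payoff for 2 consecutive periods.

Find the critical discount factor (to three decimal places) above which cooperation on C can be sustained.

0.804

The best deviation is to choose D for all 2 undetected periods, earning 22 each, then 5 forever once detected.
Deviation value: 22(1−δ^2)/(1−δ) + 5δ^2/(1−δ); cooperation value: 11/(1−δ).
IC: 11 ≥ 22(1−δ^2) + 5δ^2 = 22 − 17δ^2.
So δ^2 ≥ 11/17, giving δ ≥ (11/17)^(1/2) ≈ 0.804.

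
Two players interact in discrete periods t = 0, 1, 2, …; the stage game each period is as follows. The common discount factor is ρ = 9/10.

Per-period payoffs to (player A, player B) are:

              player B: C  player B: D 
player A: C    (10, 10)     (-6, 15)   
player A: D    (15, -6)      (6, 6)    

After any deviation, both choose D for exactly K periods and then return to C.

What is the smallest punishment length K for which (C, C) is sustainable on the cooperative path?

IC: ρ(1−ρ^K)/(1−ρ) ≥ (15−10)/(10−6) = 5/4.
With ρ = 9/10: need 1 − ρ^K ≥ 5/4·(1−9/10)/(9/10), i.e. ρ^K ≤ 0.8611.
Since (9/10)^1 = 0.9000 and (9/10)^2 = 0.8100, the smallest such K is 2.

2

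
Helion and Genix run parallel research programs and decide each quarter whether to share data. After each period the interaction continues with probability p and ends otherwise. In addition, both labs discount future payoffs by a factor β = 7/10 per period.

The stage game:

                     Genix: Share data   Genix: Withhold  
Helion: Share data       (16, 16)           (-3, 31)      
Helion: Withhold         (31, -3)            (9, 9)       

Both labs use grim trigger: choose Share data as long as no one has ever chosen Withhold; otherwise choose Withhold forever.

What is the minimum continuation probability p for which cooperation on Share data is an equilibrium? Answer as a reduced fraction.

With continuation probability p and discount β, the effective per-period discount factor is βp.
Grim-trigger IC: βp ≥ (31−16)/(31−9) = 15/22.
So p ≥ (15/22)/(7/10) = 75/77.

75/77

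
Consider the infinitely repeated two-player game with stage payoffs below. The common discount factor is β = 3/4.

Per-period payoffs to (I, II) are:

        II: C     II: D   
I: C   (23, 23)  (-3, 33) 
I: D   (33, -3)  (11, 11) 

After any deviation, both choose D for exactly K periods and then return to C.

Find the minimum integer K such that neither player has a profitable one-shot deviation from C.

Need Σ_{k=1}^{K} β^k ≥ (33−23)/(23−11) = 0.8333 at β = 3/4.
At K = 1 the sum is 0.7500 < 0.8333; at K = 2 it is 1.3125 ≥ 0.8333.
So the minimum punishment length is K = 2.

2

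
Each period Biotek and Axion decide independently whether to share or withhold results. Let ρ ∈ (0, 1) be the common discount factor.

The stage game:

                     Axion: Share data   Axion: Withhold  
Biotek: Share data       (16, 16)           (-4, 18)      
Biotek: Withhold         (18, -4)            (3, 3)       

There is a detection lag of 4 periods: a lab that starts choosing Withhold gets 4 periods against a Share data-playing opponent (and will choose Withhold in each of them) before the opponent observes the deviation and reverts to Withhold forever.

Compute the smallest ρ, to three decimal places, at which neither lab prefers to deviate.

A deviator earns 18 for 4 periods, then 3 forever; cooperating earns 16 forever. Multiplying the IC by (1−ρ):
16 ≥ 18(1−ρ^4) + 3ρ^4, so 15·ρ^4 ≥ 2 and ρ^4 ≥ 2/15.
ρ ≥ (2/15)^(1/4) ≈ 0.604.

0.604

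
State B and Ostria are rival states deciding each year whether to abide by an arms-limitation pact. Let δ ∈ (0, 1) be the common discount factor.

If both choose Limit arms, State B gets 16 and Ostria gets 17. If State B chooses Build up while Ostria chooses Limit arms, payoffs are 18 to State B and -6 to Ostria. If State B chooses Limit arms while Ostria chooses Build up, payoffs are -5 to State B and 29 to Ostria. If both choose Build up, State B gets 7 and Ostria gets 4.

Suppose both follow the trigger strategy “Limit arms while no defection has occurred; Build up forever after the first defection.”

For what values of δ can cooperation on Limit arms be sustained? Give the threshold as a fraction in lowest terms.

State B: cooperation gives 16 each period; deviation gives 18 once then 7 forever.
  16/(1−δ) ≥ 18 + 7δ/(1−δ) ⇒ δ ≥ 2/11.
Ostria: cooperation gives 17 each period; deviation gives 29 once then 4 forever.
  δ ≥ 12/25.
Both must hold, so the binding constraint is Ostria's: δ ≥ 12/25.

12/25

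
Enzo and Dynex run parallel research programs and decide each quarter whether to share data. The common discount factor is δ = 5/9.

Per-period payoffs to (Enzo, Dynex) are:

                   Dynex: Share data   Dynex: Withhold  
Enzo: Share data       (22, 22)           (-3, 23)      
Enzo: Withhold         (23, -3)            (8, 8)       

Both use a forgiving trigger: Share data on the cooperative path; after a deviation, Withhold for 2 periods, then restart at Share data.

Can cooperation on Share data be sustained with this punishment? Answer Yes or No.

A one-shot deviation gives 23 now, then 8 for 2 periods, then back to 22.
Gain from deviating: (23−22) today; loss: (22−8) in each of the next 2 periods.
No-deviation condition: (22−8)(δ+…+δ^2) ≥ 23−22, i.e. δ+…+δ^2 ≥ 1/14.
At δ = 5/9: δ+…+δ^2 = 0.8642 ≥ 0.0714.
So cooperation is sustainable.

Yes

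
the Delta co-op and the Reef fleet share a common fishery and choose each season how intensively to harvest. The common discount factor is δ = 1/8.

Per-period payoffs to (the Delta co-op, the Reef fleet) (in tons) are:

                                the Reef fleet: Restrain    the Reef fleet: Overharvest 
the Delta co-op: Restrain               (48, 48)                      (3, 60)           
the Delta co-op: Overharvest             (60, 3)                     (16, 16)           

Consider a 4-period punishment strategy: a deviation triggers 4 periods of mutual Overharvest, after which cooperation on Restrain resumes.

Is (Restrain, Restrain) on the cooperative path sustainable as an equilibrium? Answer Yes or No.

A one-shot deviation gives 60 now, then 16 for 4 periods, then back to 48.
Gain from deviating: (60−48) today; loss: (48−16) in each of the next 4 periods.
No-deviation condition: (48−16)(δ+…+δ^4) ≥ 60−48, i.e. δ+…+δ^4 ≥ 3/8.
At δ = 1/8: δ+…+δ^4 = 0.1428 < 0.3750.
So cooperation is not sustainable.

No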